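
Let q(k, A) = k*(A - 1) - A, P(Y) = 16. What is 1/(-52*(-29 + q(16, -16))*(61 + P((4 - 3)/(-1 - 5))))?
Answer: 1/1141140 ≈ 8.7632e-7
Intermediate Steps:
q(k, A) = -A + k*(-1 + A) (q(k, A) = k*(-1 + A) - A = -A + k*(-1 + A))
1/(-52*(-29 + q(16, -16))*(61 + P((4 - 3)/(-1 - 5)))) = 1/(-52*(-29 + (-1*(-16) - 1*16 - 16*16))*(61 + 16)) = 1/(-52*(-29 + (16 - 16 - 256))*77) = 1/(-52*(-29 - 256)*77) = 1/(-(-14820)*77) = 1/(-52*(-21945)) = 1/1141140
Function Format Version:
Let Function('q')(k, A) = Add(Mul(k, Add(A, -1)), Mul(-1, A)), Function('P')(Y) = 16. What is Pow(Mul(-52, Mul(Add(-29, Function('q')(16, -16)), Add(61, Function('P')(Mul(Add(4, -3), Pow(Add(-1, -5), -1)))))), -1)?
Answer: Rational(1, 1141140) ≈ 8.7632e-7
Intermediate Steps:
Function('q')(k, A) = Add(Mul(-1, A), Mul(k, Add(-1, A))) (Function('q')(k, A) = Add(Mul(k, Add(-1, A)), Mul(-1, A)) = Add(Mul(-1, A), Mul(k, Add(-1, A))))
Pow(Mul(-52, Mul(Add(-29, Function('q')(16, -16)), Add(61, Function('P')(Mul(Add(4, -3), Pow(Add(-1, -5), -1)))))), -1) = Pow(Mul(-52, Mul(Add(-29, Add(Mul(-1, -16), Mul(-1, 16), Mul(-16, 16))), Add(61, 16))), -1) = Pow(Mul(-52, Mul(Add(-29, Add(16, -16, -256)), 77)), -1) = Pow(Mul(-52, Mul(Add(-29, -256), 77)), -1) = Pow(Mul(-52, Mul(-285, 77)), -1) = Pow(Mul(-52, -21945), -1) = Pow(1141140, -1) = Rational(1, 1141140)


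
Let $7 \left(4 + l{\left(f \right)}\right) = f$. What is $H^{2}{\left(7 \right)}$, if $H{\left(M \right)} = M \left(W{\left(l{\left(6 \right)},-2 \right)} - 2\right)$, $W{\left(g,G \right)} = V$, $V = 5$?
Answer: $441$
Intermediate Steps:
$l{\left(f \right)} = -4 + \frac{f}{7}$
$W{\left(g,G \right)} = 5$
$H{\left(M \right)} = 3 M$ ($H{\left(M \right)} = M \left(5 - 2\right) = M 3 = 3 M$)
$H^{2}{\left(7 \right)} = \left(3 \cdot 7\right)^{2} = 21^{2} = 441$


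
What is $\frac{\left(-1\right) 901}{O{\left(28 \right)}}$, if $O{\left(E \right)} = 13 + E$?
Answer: $- \frac{901}{41} \approx -21.976$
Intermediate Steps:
$\frac{\left(-1\right) 901}{O{\left(28 \right)}} = \frac{\left(-1\right) 901}{13 + 28} = - \frac{901}{41}$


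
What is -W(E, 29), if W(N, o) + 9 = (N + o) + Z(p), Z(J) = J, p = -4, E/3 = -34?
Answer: 86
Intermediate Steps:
E = -102 (E = 3*(-34) = -102)
W(N, o) = -13 + N + o (W(N, o) = -9 + ((N + o) - 4) = -9 + (-4 + N + o) = -13 + N + o)
-W(E, 29) = -(-13 - 102 + 29) = -1*(-86) = 86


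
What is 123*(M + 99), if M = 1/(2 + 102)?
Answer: 1266531/104 ≈ 12178.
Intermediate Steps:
M = 1/104 ≈ 0.0096154
123*(M + 99) = 123*(1/104 + 99) = 123*(10297/104) = 1266531/104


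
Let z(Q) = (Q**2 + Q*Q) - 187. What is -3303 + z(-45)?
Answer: 560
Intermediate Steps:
z(Q) = -187 + 2*Q**2 (z(Q) = (Q**2 + Q**2) - 187 = 2*Q**2 - 187 = -187 + 2*Q**2)
-3303 + z(-45) = -3303 + (-187 + 2*(-45)**2) = -3303 + (-187 + 2*2025) = -3303 + (-187 + 4050) = -3303 + 3863 = 560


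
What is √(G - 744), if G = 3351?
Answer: √2607 ≈ 51.059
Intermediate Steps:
√(G - 744) = √(3351 - 744) = √2607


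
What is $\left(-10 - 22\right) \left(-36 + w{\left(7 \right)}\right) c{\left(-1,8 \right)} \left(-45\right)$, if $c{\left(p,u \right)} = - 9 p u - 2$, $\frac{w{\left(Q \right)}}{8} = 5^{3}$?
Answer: $97171200$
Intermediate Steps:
$w{\left(Q \right)} = 1000$ ($w{\left(Q \right)} = 8 \cdot 5^{3} = 8 \cdot 125 = 1000$)
$c{\left(p,u \right)} = -2 - 9 p u$ ($c{\left(p,u \right)} = - 9 p u - 2 = -2 - 9 p u$)
$\left(-10 - 22\right) \left(-36 + w{\left(7 \right)}\right) c{\left(-1,8 \right)} \left(-45\right) = \left(-10 - 22\right) \left(-36 + 1000\right) \left(-2 - \left(-9\right) 8\right) \left(-45\right) = \left(-32\right) 964 \left(-2 + 72\right) \left(-45\right) = \left(-30848\right) 70 \left(-45\right) = \left(-2159360\right) \left(-45\right) = 97171200$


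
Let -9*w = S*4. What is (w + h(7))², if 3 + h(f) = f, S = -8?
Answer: 4624/81 ≈ 57.086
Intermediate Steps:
h(f) = -3 + f
w = 32/9 (w = -(-8)*4/9 = -⅑*(-32) = 32/9 ≈ 3.5556)
(w + h(7))² = (32/9 + (-3 + 7))² = (32/9 + 4)² = (68/9)² = 4624/81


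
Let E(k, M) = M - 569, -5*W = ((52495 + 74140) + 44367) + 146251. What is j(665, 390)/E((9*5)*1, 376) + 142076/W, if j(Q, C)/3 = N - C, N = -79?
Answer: 309271631/61229829 ≈ 5.0510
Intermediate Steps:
W = -317253/5 (W = -(((52495 + 74140) + 44367) + 146251)/5 = -((126635 + 44367) + 146251)/5 = -(171002 + 146251)/5 = -1/5*317253 = -317253/5 ≈ -63451.)
j(Q, C) = -237 - 3*C (j(Q, C) = 3*(-79 - C) = -237 - 3*C)
E(k, M) = -569 + M
j(665, 390)/E((9*5)*1, 376) + 142076/W = (-237 - 3*390)/(-569 + 376) + 142076/(-317253/5) = (-237 - 1170)/(-193) + 142076*(-5/317253) = -1407*(-1/193) - 710380/317253 = 1407/193 - 710380/317253 = 309271631/61229829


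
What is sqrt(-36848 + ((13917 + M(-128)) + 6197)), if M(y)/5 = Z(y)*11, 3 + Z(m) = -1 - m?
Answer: I*sqrt(9914) ≈ 99.569*I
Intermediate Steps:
Z(m) = -4 - m (Z(m) = -3 + (-1 - m) = -4 - m)
M(y) = -220 - 55*y (M(y) = 5*((-4 - y)*11) = 5*(-44 - 11*y) = -220 - 55*y)
sqrt(-36848 + ((13917 + M(-128)) + 6197)) = sqrt(-36848 + ((13917 + (-220 - 55*(-128))) + 6197)) = sqrt(-36848 + ((13917 + (-220 + 7040)) + 6197)) = sqrt(-36848 + ((13917 + 6820) + 6197)) = sqrt(-36848 + (20737 + 6197)) = sqrt(-36848 + 26934) = sqrt(-9914) = I*sqrt(9914)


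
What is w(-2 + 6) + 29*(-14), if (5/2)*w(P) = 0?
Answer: -406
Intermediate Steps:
w(P) = 0 (w(P) = (⅖)*0 = 0)
w(-2 + 6) + 29*(-14) = 0 + 29*(-14) = 0 - 406 = -406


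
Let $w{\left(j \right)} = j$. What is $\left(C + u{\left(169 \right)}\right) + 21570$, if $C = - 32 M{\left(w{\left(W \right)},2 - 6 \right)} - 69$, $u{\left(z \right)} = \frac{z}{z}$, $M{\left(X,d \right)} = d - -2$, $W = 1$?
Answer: $21566$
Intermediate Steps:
$M{\left(X,d \right)} = 2 + d$ ($M{\left(X,d \right)} = d + 2 = 2 + d$)
$u{\left(z \right)} = 1$
$C = -5$ ($C = - 32 \left(2 + \left(2 - 6\right)\right) - 69 = - 32 \left(2 - 4\right) - 69 = \left(-32\right) \left(-2\right) - 69 = 64 - 69 = -5$)
$\left(C + u{\left(169 \right)}\right) + 21570 = \left(-5 + 1\right) + 21570 = -4 + 21570 = 21566$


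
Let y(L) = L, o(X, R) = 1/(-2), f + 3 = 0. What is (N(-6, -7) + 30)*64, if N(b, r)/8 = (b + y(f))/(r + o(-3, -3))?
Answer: 12672/5 ≈ 2534.4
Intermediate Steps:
f = -3 (f = -3 + 0 = -3)
o(X, R) = -½
N(b, r) = 8*(-3 + b)/(-½ + r) (N(b, r) = 8*((b - 3)/(r - ½)) = 8*((-3 + b)/(-½ + r)) = 8*(-3 + b)/(-½ + r))
(N(-6, -7) + 30)*64 = (16*(-3 - 6)/(-1 + 2*(-7)) + 30)*64 = (16*(-9)/(-1 - 14) + 30)*64 = (16*(-9)/(-15) + 30)*64 = (16*(-1/15)*(-9) + 30)*64 = (48/5 + 30)*64 = (198/5)*64 = 12672/5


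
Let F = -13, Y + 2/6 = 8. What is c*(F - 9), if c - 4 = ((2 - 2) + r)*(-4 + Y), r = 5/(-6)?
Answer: -187/9 ≈ -20.778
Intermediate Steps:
r = -5/6 (r = 5*(-1/6) = -5/6 ≈ -0.83333)
Y = 23/3 (Y = -1/3 + 8 = 23/3 ≈ 7.6667)
c = 17/18 (c = 4 + ((2 - 2) - 5/6)*(-4 + 23/3) = 4 + (0 - 5/6)*(11/3) = 4 - 5/6*11/3 = 4 - 55/18 = 17/18 ≈ 0.94444)
c*(F - 9) = 17*(-13 - 9)/18 = (17/18)*(-22) = -187/9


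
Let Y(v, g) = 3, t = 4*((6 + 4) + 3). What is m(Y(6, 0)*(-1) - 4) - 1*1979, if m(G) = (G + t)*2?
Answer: -1889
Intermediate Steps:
t = 52 (t = 4*(10 + 3) = 4*13 = 52)
m(G) = 104 + 2*G (m(G) = (G + 52)*2 = (52 + G)*2 = 104 + 2*G)
m(Y(6, 0)*(-1) - 4) - 1*1979 = (104 + 2*(3*(-1) - 4)) - 1*1979 = (104 + 2*(-3 - 4)) - 1979 = (104 + 2*(-7)) - 1979 = (104 - 14) - 1979 = 90 - 1979 = -1889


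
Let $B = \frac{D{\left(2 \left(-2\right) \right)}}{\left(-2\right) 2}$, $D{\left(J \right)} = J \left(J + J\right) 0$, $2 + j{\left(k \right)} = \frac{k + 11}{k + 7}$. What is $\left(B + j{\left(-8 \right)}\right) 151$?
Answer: $-755$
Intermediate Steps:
$j{\left(k \right)} = -2 + \frac{11 + k}{7 + k}$ ($j{\left(k \right)} = -2 + \frac{k + 11}{k + 7} = -2 + \frac{11 + k}{7 + k}$)
$D{\left(J \right)} = 0$ ($D{\left(J \right)} = J 2 J 0 = 2 J^{2} \cdot 0 = 0$)
$B = 0$ ($B = \frac{0}{\left(-2\right) 2} = \frac{0}{-4} = 0 \left(- \frac{1}{4}\right) = 0$)
$\left(B + j{\left(-8 \right)}\right) 151 = \left(0 + \frac{-3 - -8}{7 - 8}\right) 151 = \left(0 + \frac{-3 + 8}{-1}\right) 151 = \left(0 - 5\right) 151 = \left(-5\right) 151 = -755$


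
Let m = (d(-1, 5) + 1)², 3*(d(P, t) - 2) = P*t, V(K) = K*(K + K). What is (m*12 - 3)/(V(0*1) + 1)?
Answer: 55/3 ≈ 18.333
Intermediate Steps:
V(K) = 2*K² (V(K) = K*(2*K) = 2*K²)
d(P, t) = 2 + P*t/3 (d(P, t) = 2 + (P*t)/3 = 2 + P*t/3)
m = 16/9 (m = ((2 + (⅓)*(-1)*5) + 1)² = ((2 - 5/3) + 1)² = (⅓ + 1)² = (4/3)² = 16/9 ≈ 1.7778)
(m*12 - 3)/(V(0*1) + 1) = ((16/9)*12 - 3)/(2*(0*1)² + 1) = (64/3 - 3)/(2*0² + 1) = (55/3)/(2*0 + 1) = (55/3)/(0 + 1) = (55/3)/1 = 1*(55/3) = 55/3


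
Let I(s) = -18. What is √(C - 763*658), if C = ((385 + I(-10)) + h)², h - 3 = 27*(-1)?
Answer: 7*I*√7845 ≈ 620.0*I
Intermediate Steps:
h = -24 (h = 3 + 27*(-1) = 3 - 27 = -24)
C = 117649 (C = ((385 - 18) - 24)² = (367 - 24)² = 343² = 117649)
√(C - 763*658) = √(117649 - 763*658) = √(117649 - 502054) = √(-384405) = 7*I*√7845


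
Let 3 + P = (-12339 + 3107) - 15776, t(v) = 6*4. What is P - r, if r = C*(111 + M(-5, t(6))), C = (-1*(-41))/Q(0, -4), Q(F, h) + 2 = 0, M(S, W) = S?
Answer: -22838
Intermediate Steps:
t(v) = 24
Q(F, h) = -2 (Q(F, h) = -2 + 0 = -2)
C = -41/2 (C = -1*(-41)/(-2) = 41*(-1/2) = -41/2 ≈ -20.500)
r = -2173 (r = -41*(111 - 5)/2 = -41/2*106 = -2173)
P = -25011 (P = -3 + ((-12339 + 3107) - 15776) = -3 + (-9232 - 15776) = -3 - 25008 = -25011)
P - r = -25011 - 1*(-2173) = -25011 + 2173 = -22838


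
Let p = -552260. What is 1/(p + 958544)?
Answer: 1/406284 ≈ 2.4613e-6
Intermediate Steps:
1/(p + 958544) = 1/(-552260 + 958544) = 1/406284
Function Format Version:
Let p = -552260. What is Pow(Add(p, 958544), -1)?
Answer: Rational(1, 406284) ≈ 2.4613e-6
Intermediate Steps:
Pow(Add(p, 958544), -1) = Pow(Add(-552260, 958544), -1) = Pow(406284, -1) = Rational(1, 406284)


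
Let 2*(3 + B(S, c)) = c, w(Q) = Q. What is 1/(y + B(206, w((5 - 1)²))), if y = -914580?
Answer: -1/914575 ≈ -1.0934e-6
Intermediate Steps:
B(S, c) = -3 + c/2
1/(y + B(206, w((5 - 1)²))) = 1/(-914580 + (-3 + (5 - 1)²/2)) = 1/(-914580 + (-3 + (½)*4²)) = 1/(-914580 + (-3 + (½)*16)) = 1/(-914580 + (-3 + 8)) = 1/(-914580 + 5) = 1/(-914575) = -1/914575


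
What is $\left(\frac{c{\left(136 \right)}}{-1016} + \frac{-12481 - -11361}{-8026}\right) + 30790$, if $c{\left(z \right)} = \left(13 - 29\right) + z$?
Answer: $\frac{15692165215}{509651} \approx 30790.0$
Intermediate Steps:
$c{\left(z \right)} = -16 + z$
$\left(\frac{c{\left(136 \right)}}{-1016} + \frac{-12481 - -11361}{-8026}\right) + 30790 = \left(\frac{-16 + 136}{-1016} + \frac{-12481 - -11361}{-8026}\right) + 30790 = \left(120 \left(- \frac{1}{1016}\right) + \left(-12481 + 11361\right) \left(- \frac{1}{8026}\right)\right) + 30790 = \left(- \frac{15}{127} - - \frac{560}{4013}\right) + 30790 = \left(- \frac{15}{127} + \frac{560}{4013}\right) + 30790 = \frac{10925}{509651} + 30790 = \frac{15692165215}{509651}$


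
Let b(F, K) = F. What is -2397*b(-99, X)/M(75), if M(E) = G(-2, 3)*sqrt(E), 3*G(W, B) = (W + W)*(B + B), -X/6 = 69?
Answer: -79101*sqrt(3)/40 ≈ -3425.2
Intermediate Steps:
X = -414 (X = -6*69 = -414)
G(W, B) = 4*B*W/3 (G(W, B) = ((W + W)*(B + B))/3 = ((2*W)*(2*B))/3 = (4*B*W)/3 = 4*B*W/3)
M(E) = -8*sqrt(E) (M(E) = ((4/3)*3*(-2))*sqrt(E) = -8*sqrt(E))
-2397*b(-99, X)/M(75) = -2397*33*sqrt(3)/40 = -79101*sqrt(3)/40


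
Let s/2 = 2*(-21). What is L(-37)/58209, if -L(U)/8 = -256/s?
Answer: -512/1222389 ≈ -0.00041885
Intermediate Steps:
s = -84 (s = 2*(2*(-21)) = 2*(-42) = -84)
L(U) = -512/21 (L(U) = -(-2048)/(-84) = -(-2048)*(-1)/84 = -8*64/21 = -512/21)
L(-37)/58209 = -512/21/58209 = -512/21*1/58209 = -512/1222389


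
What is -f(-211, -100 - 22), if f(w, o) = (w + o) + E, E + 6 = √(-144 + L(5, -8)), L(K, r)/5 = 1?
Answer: 339 - I*√139 ≈ 339.0 - 11.79*I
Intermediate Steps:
L(K, r) = 5 (L(K, r) = 5*1 = 5)
E = -6 + I*√139 (E = -6 + √(-144 + 5) = -6 + √(-139) = -6 + I*√139 ≈ -6.0 + 11.79*I)
f(w, o) = -6 + o + w + I*√139 (f(w, o) = (w + o) + (-6 + I*√139) = (o + w) + (-6 + I*√139) = -6 + o + w + I*√139)
-f(-211, -100 - 22) = -(-6 + (-100 - 22) - 211 + I*√139) = -(-6 - 122 - 211 + I*√139) = -(-339 + I*√139) = 339 - I*√139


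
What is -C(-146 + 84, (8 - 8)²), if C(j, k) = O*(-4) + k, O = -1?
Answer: -4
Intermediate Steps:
C(j, k) = 4 + k (C(j, k) = -1*(-4) + k = 4 + k)
-C(-146 + 84, (8 - 8)²) = -(4 + (8 - 8)²) = -(4 + 0²) = -(4 + 0) = -1*4 = -4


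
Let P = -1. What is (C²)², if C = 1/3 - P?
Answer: 256/81 ≈ 3.1605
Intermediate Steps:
C = 4/3 (C = 1/3 - 1*(-1) = ⅓ + 1 = 4/3 ≈ 1.3333)
(C²)² = ((4/3)²)² = (16/9)² = 256/81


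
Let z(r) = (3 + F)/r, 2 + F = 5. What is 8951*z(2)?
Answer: 26853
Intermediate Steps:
F = 3 (F = -2 + 5 = 3)
z(r) = 6/r (z(r) = (3 + 3)/r = 6/r)
8951*z(2) = 8951*(6/2) = 8951*(6*(½)) = 8951*3 = 26853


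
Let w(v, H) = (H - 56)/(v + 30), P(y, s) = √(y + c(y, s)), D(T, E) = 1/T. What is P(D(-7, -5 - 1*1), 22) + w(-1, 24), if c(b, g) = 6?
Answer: -32/29 + √287/7 ≈ 1.3167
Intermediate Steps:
P(y, s) = √(6 + y) (P(y, s) = √(y + 6) = √(6 + y))
w(v, H) = (-56 + H)/(30 + v)
P(D(-7, -5 - 1*1), 22) + w(-1, 24) = √(6 + 1/(-7)) + (-56 + 24)/(30 - 1) = √(6 - ⅐) - 32/29 = √(41/7) + (1/29)*(-32) = √287/7 - 32/29 = -32/29 + √287/7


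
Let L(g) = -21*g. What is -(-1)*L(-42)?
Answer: 882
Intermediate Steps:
-(-1)*L(-42) = -(-1)*(-21*(-42)) = -(-1)*882 = -1*(-882) = 882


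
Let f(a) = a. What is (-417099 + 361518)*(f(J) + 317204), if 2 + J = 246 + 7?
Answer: -17644466355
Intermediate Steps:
J = 251 (J = -2 + (246 + 7) = -2 + 253 = 251)
(-417099 + 361518)*(f(J) + 317204) = (-417099 + 361518)*(251 + 317204) = -55581*317455 = -17644466355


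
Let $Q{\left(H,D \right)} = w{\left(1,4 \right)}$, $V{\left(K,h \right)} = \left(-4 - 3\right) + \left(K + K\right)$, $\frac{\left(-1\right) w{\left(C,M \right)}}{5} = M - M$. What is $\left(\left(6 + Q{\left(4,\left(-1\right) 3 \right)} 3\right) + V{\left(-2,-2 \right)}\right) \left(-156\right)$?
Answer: $780$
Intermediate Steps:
$w{\left(C,M \right)} = 0$ ($w{\left(C,M \right)} = - 5 \left(M - M\right) = \left(-5\right) 0 = 0$)
$V{\left(K,h \right)} = -7 + 2 K$
$Q{\left(H,D \right)} = 0$
$\left(\left(6 + Q{\left(4,\left(-1\right) 3 \right)} 3\right) + V{\left(-2,-2 \right)}\right) \left(-156\right) = \left(\left(6 + 0 \cdot 3\right) + \left(-7 + 2 \left(-2\right)\right)\right) \left(-156\right) = \left(\left(6 + 0\right) - 11\right) \left(-156\right) = \left(6 - 11\right) \left(-156\right) = \left(-5\right) \left(-156\right) = 780$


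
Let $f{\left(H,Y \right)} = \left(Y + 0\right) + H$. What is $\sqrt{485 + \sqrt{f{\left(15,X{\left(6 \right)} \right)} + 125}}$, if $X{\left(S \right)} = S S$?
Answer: $\sqrt{485 + 4 \sqrt{11}} \approx 22.322$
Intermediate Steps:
$X{\left(S \right)} = S^{2}$
$f{\left(H,Y \right)} = H + Y$ ($f{\left(H,Y \right)} = Y + H = H + Y$)
$\sqrt{485 + \sqrt{f{\left(15,X{\left(6 \right)} \right)} + 125}} = \sqrt{485 + \sqrt{\left(15 + 6^{2}\right) + 125}} = \sqrt{485 + \sqrt{\left(15 + 36\right) + 125}} = \sqrt{485 + \sqrt{51 + 125}} = \sqrt{485 + \sqrt{176}} = \sqrt{485 + 4 \sqrt{11}}$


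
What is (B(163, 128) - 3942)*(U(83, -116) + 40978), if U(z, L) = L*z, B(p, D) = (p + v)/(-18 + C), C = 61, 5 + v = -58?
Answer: -5310878100/43 ≈ -1.2351e+8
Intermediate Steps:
v = -63 (v = -5 - 58 = -63)
B(p, D) = -63/43 + p/43 (B(p, D) = (p - 63)/(-18 + 61) = (-63 + p)/43 = (-63 + p)*(1/43) = -63/43 + p/43)
(B(163, 128) - 3942)*(U(83, -116) + 40978) = ((-63/43 + (1/43)*163) - 3942)*(-116*83 + 40978) = ((-63/43 + 163/43) - 3942)*(-9628 + 40978) = (100/43 - 3942)*31350 = -169406/43*31350 = -5310878100/43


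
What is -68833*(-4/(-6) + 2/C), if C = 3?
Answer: -275332/3 ≈ -91777.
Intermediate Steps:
-68833*(-4/(-6) + 2/C) = -68833*(-4/(-6) + 2/3) = -68833*(-4*(-⅙) + 2*(⅓)) = -68833*(⅔ + ⅔) = -68833*4/3 = -275332/3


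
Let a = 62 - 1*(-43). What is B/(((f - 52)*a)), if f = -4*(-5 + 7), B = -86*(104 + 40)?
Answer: 344/175 ≈ 1.9657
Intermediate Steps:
B = -12384 (B = -86*144 = -12384)
a = 105 (a = 62 + 43 = 105)
f = -8 (f = -4*2 = -8)
B/(((f - 52)*a)) = -12384*1/(105*(-8 - 52)) = -12384/((-60*105)) = -12384/(-6300) = -12384*(-1/6300) = 344/175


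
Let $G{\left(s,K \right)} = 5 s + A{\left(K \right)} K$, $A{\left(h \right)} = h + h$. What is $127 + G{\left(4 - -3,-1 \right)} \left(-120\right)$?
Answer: $-4313$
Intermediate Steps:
$A{\left(h \right)} = 2 h$
$G{\left(s,K \right)} = 2 K^{2} + 5 s$ ($G{\left(s,K \right)} = 5 s + 2 K K = 5 s + 2 K^{2} = 2 K^{2} + 5 s$)
$127 + G{\left(4 - -3,-1 \right)} \left(-120\right) = 127 + \left(2 \left(-1\right)^{2} + 5 \left(4 - -3\right)\right) \left(-120\right) = 127 + \left(2 \cdot 1 + 5 \left(4 + 3\right)\right) \left(-120\right) = 127 + \left(2 + 5 \cdot 7\right) \left(-120\right) = 127 + \left(2 + 35\right) \left(-120\right) = 127 + 37 \left(-120\right) = 127 - 4440 = -4313$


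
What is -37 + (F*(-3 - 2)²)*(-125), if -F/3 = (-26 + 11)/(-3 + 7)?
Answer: -140773/4 ≈ -35193.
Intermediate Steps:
F = 45/4 (F = -3*(-26 + 11)/(-3 + 7) = -(-45)/4 = -3*(-15/4) = 45/4 ≈ 11.250)
-37 + (F*(-3 - 2)²)*(-125) = -37 + (45*(-3 - 2)²/4)*(-125) = -37 + ((45/4)*(-5)²)*(-125) = -37 + ((45/4)*25)*(-125) = -37 + (1125/4)*(-125) = -37 - 140625/4 = -140773/4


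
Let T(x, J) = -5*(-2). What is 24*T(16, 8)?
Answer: 240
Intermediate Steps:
T(x, J) = 10
24*T(16, 8) = 24*10 = 240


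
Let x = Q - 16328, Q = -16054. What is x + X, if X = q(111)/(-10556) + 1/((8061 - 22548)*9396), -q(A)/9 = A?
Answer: -200555817522881/6193453266 ≈ -32382.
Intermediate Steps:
q(A) = -9*A
x = -32382 (x = -16054 - 16328 = -32382)
X = 586136731/6193453266 (X = -9*111/(-10556) + 1/((8061 - 22548)*9396) = -999*(-1/10556) + (1/9396)/(-14487) = 999/10556 - 1/14487*1/9396 = 999/10556 - 1/136119852 = 586136731/6193453266 ≈ 0.094638)
x + X = -32382 + 586136731/6193453266 = -200555817522881/6193453266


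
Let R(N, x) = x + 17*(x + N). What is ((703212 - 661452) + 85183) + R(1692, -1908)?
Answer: 121363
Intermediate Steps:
R(N, x) = 17*N + 18*x (R(N, x) = x + 17*(N + x) = x + (17*N + 17*x) = 17*N + 18*x)
((703212 - 661452) + 85183) + R(1692, -1908) = ((703212 - 661452) + 85183) + (17*1692 + 18*(-1908)) = (41760 + 85183) + (28764 - 34344) = 126943 - 5580 = 121363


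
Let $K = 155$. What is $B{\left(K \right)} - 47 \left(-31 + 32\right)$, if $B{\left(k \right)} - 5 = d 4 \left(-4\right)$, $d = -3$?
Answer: $6$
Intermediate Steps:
$B{\left(k \right)} = 53$ ($B{\left(k \right)} = 5 + \left(-3\right) 4 \left(-4\right) = 5 - -48 = 5 + 48 = 53$)
$B{\left(K \right)} - 47 \left(-31 + 32\right) = 53 - 47 \left(-31 + 32\right) = 53 - 47 = 6$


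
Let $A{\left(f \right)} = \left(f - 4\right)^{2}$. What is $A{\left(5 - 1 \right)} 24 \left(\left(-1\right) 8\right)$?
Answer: $0$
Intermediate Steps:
$A{\left(f \right)} = \left(-4 + f\right)^{2}$
$A{\left(5 - 1 \right)} 24 \left(\left(-1\right) 8\right) = \left(-4 + \left(5 - 1\right)\right)^{2} \cdot 24 \left(\left(-1\right) 8\right) = \left(-4 + \left(5 - 1\right)\right)^{2} \cdot 24 \left(-8\right) = \left(-4 + 4\right)^{2} \cdot 24 \left(-8\right) = 0^{2} \cdot 24 \left(-8\right) = 0 \cdot 24 \left(-8\right) = 0 \left(-8\right) = 0$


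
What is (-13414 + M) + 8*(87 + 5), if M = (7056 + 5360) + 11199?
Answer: 10937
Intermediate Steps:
M = 23615 (M = 12416 + 11199 = 23615)
(-13414 + M) + 8*(87 + 5) = (-13414 + 23615) + 8*(87 + 5) = 10201 + 8*92 = 10201 + 736 = 10937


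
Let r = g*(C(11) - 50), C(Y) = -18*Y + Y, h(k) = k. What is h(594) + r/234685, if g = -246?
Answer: 139461192/234685 ≈ 594.25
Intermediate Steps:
C(Y) = -17*Y
r = 58302 (r = -246*(-17*11 - 50) = -246*(-187 - 50) = -246*(-237) = 58302)
h(594) + r/234685 = 594 + 58302/234685 = 139461192/234685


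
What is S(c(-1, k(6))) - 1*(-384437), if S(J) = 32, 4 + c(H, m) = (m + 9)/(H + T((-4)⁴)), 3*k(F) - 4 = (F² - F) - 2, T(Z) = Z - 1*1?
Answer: 384469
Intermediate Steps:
T(Z) = -1 + Z (T(Z) = Z - 1 = -1 + Z)
k(F) = ⅔ - F/3 + F²/3 (k(F) = 4/3 + ((F² - F) - 2)/3 = 4/3 + (-2 + F² - F)/3 = 4/3 + (-⅔ - F/3 + F²/3) = ⅔ - F/3 + F²/3)
c(H, m) = -4 + (9 + m)/(255 + H) (c(H, m) = -4 + (m + 9)/(H + (-1 + (-4)⁴)) = -4 + (9 + m)/(H + (-1 + 256)) = -4 + (9 + m)/(H + 255) = -4 + (9 + m)/(255 + H))
S(c(-1, k(6))) - 1*(-384437) = 32 - 1*(-384437) = 32 + 384437 = 384469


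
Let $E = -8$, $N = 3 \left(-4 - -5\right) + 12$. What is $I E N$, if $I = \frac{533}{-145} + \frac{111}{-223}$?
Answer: $\frac{3238896}{6467} \approx 500.83$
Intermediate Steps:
$N = 15$ ($N = 3 \left(-4 + 5\right) + 12 = 3 \cdot 1 + 12 = 3 + 12 = 15$)
$I = - \frac{134954}{32335}$ ($I = 533 \left(- \frac{1}{145}\right) + 111 \left(- \frac{1}{223}\right) = - \frac{533}{145} - \frac{111}{223} = - \frac{134954}{32335} \approx -4.1736$)
$I E N = \left(- \frac{134954}{32335}\right) \left(-8\right) 15 = \frac{1079632}{32335} \cdot 15 = \frac{3238896}{6467}$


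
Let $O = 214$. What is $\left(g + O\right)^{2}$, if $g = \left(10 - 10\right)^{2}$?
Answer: $45796$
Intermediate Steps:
$g = 0$ ($g = 0^{2} = 0$)
$\left(g + O\right)^{2} = \left(0 + 214\right)^{2} = 214^{2} = 45796$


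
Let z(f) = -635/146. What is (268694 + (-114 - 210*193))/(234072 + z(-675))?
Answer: 33295300/34173877 ≈ 0.97429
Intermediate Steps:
z(f) = -635/146 (z(f) = -635*1/146 = -635/146)
(268694 + (-114 - 210*193))/(234072 + z(-675)) = (268694 + (-114 - 210*193))/(234072 - 635/146) = (268694 + (-114 - 40530))/(34173877/146) = (268694 - 40644)*(146/34173877) = 228050*(146/34173877) = 33295300/34173877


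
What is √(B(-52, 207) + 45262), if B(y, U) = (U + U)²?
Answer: 13*√1282 ≈ 465.47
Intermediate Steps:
B(y, U) = 4*U² (B(y, U) = (2*U)² = 4*U²)
√(B(-52, 207) + 45262) = √(4*207² + 45262) = √(4*42849 + 45262) = √(171396 + 45262) = √216658 = 13*√1282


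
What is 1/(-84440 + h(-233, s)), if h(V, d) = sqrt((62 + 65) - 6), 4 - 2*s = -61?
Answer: -1/84429 ≈ -1.1844e-5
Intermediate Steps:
s = 65/2 (s = 2 - 1/2*(-61) = 2 + 61/2 = 65/2 ≈ 32.500)
h(V, d) = 11 (h(V, d) = sqrt(127 - 6) = sqrt(121) = 11)
1/(-84440 + h(-233, s)) = 1/(-84440 + 11) = 1/(-84429) = -1/84429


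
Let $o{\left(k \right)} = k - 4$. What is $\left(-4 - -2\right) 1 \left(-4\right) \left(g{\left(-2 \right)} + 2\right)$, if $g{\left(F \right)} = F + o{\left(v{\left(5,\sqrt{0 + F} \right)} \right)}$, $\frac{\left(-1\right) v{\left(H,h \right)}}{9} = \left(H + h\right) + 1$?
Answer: $-464 - 72 i \sqrt{2} \approx -464.0 - 101.82 i$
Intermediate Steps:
$v{\left(H,h \right)} = -9 - 9 H - 9 h$ ($v{\left(H,h \right)} = - 9 \left(\left(H + h\right) + 1\right) = - 9 \left(1 + H + h\right) = -9 - 9 H - 9 h$)
$o{\left(k \right)} = -4 + k$
$g{\left(F \right)} = -58 + F - 9 \sqrt{F}$ ($g{\left(F \right)} = F - \left(58 + 9 \sqrt{0 + F}\right) = F - \left(58 + 9 \sqrt{F}\right) = -58 + F - 9 \sqrt{F}$)
$\left(-4 - -2\right) 1 \left(-4\right) \left(g{\left(-2 \right)} + 2\right) = \left(-4 - -2\right) 1 \left(-4\right) \left(\left(-58 - 2 - 9 \sqrt{-2}\right) + 2\right) = \left(-4 + 2\right) 1 \left(-4\right) \left(\left(-58 - 2 - 9 i \sqrt{2}\right) + 2\right) = \left(-2\right) 1 \left(-4\right) \left(\left(-58 - 2 - 9 i \sqrt{2}\right) + 2\right) = \left(-2\right) \left(-4\right) \left(\left(-60 - 9 i \sqrt{2}\right) + 2\right) = 8 \left(-58 - 9 i \sqrt{2}\right) = -464 - 72 i \sqrt{2}$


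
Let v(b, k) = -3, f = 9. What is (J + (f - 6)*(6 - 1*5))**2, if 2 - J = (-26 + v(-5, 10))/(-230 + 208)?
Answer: 6561/484 ≈ 13.556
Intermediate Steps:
J = 15/22 (J = 2 - (-26 - 3)/(-230 + 208) = 2 - (-29)/(-22) = 2 - (-29)*(-1)/22 = 2 - 1*29/22 = 2 - 29/22 = 15/22 ≈ 0.68182)
(J + (f - 6)*(6 - 1*5))**2 = (15/22 + (9 - 6)*(6 - 1*5))**2 = (15/22 + 3*(6 - 5))**2 = (15/22 + 3*1)**2 = (15/22 + 3)**2 = (81/22)**2 = 6561/484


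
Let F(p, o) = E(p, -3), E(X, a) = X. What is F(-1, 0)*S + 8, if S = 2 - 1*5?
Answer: 11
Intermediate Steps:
F(p, o) = p
S = -3 (S = 2 - 5 = -3)
F(-1, 0)*S + 8 = -1*(-3) + 8 = 3 + 8 = 11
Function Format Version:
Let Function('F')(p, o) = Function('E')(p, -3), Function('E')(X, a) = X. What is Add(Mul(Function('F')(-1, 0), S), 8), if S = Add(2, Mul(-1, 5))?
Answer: 11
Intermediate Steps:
Function('F')(p, o) = p
S = -3 (S = Add(2, -5) = -3)
Add(Mul(Function('F')(-1, 0), S), 8) = Add(Mul(-1, -3), 8) = Add(3, 8) = 11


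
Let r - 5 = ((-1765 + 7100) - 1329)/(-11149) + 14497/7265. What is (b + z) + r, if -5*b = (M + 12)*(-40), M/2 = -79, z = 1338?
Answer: 14307083338/80997485 ≈ 176.64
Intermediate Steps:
M = -158 (M = 2*(-79) = -158)
r = 537510888/80997485 (r = 5 + (((-1765 + 7100) - 1329)/(-11149) + 14497/7265) = 5 + ((5335 - 1329)*(-1/11149) + 14497*(1/7265)) = 5 + (4006*(-1/11149) + 14497/7265) = 5 + (-4006/11149 + 14497/7265) = 5 + 132523463/80997485 = 537510888/80997485 ≈ 6.6361)
b = -1168 (b = -(-158 + 12)*(-40)/5 = -(-146)*(-40)/5 = -⅕*5840 = -1168)
(b + z) + r = (-1168 + 1338) + 537510888/80997485 = 170 + 537510888/80997485 = 14307083338/80997485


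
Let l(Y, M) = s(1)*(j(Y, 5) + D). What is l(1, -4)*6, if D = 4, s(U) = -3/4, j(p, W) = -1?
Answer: -27/2 ≈ -13.500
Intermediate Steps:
s(U) = -¾ (s(U) = -3*¼ = -¾)
l(Y, M) = -9/4 (l(Y, M) = -3*(-1 + 4)/4 = -¾*3 = -9/4)
l(1, -4)*6 = -9/4*6 = -27/2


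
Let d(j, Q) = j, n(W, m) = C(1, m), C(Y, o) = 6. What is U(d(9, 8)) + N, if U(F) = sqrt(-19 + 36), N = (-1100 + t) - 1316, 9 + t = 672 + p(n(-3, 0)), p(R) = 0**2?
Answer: -1753 + sqrt(17) ≈ -1748.9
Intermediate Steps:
n(W, m) = 6
p(R) = 0
t = 663 (t = -9 + (672 + 0) = -9 + 672 = 663)
N = -1753 (N = (-1100 + 663) - 1316 = -437 - 1316 = -1753)
U(F) = sqrt(17)
U(d(9, 8)) + N = sqrt(17) - 1753 = -1753 + sqrt(17)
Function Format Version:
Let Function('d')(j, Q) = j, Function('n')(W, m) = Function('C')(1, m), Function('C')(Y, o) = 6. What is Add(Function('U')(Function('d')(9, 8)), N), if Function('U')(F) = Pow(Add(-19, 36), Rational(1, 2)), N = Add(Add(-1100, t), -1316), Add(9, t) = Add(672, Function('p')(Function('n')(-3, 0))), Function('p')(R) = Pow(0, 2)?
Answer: Add(-1753, Pow(17, Rational(1, 2))) ≈ -1748.9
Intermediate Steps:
Function('n')(W, m) = 6
Function('p')(R) = 0
t = 663 (t = Add(-9, Add(672, 0)) = Add(-9, 672) = 663)
N = -1753 (N = Add(Add(-1100, 663), -1316) = Add(-437, -1316) = -1753)
Function('U')(F) = Pow(17, Rational(1, 2))
Add(Function('U')(Function('d')(9, 8)), N) = Add(Pow(17, Rational(1, 2)), -1753) = Add(-1753, Pow(17, Rational(1, 2)))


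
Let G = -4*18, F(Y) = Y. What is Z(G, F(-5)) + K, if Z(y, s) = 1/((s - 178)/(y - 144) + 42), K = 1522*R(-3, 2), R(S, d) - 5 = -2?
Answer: 14086182/3085 ≈ 4566.0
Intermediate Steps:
G = -72
R(S, d) = 3 (R(S, d) = 5 - 2 = 3)
K = 4566 (K = 1522*3 = 4566)
Z(y, s) = 1/(42 + (-178 + s)/(-144 + y)) (Z(y, s) = 1/((-178 + s)/(-144 + y) + 42) = 1/(42 + (-178 + s)/(-144 + y)))
Z(G, F(-5)) + K = (-144 - 72)/(-6226 - 5 + 42*(-72)) + 4566 = -216/(-6226 - 5 - 3024) + 4566 = -216/(-9255) + 4566 = -1/9255*(-216) + 4566 = 72/3085 + 4566 = 14086182/3085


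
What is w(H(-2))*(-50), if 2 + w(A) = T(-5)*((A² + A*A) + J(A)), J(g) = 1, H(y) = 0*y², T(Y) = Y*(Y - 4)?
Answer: -2150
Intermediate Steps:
T(Y) = Y*(-4 + Y)
H(y) = 0
w(A) = 43 + 90*A² (w(A) = -2 + (-5*(-4 - 5))*((A² + A*A) + 1) = -2 + (-5*(-9))*((A² + A²) + 1) = -2 + 45*(2*A² + 1) = -2 + 45*(1 + 2*A²) = -2 + (45 + 90*A²) = 43 + 90*A²)
w(H(-2))*(-50) = (43 + 90*0²)*(-50) = (43 + 90*0)*(-50) = (43 + 0)*(-50) = 43*(-50) = -2150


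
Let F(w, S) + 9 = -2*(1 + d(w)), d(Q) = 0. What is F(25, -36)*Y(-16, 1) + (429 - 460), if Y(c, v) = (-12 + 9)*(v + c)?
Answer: -526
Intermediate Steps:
Y(c, v) = -3*c - 3*v (Y(c, v) = -3*(c + v) = -3*c - 3*v)
F(w, S) = -11 (F(w, S) = -9 - 2*(1 + 0) = -9 - 2*1 = -9 - 2 = -11)
F(25, -36)*Y(-16, 1) + (429 - 460) = -11*(-3*(-16) - 3*1) + (429 - 460) = -11*(48 - 3) - 31 = -11*45 - 31 = -495 - 31 = -526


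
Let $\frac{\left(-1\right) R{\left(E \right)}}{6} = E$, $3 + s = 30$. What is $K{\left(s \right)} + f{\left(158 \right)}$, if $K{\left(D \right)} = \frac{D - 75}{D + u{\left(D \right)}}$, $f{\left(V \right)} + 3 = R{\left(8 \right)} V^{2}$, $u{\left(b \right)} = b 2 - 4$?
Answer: $- \frac{92267223}{77} \approx -1.1983 \cdot 10^{6}$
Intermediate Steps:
$s = 27$ ($s = -3 + 30 = 27$)
$R{\left(E \right)} = - 6 E$
$u{\left(b \right)} = -4 + 2 b$ ($u{\left(b \right)} = 2 b - 4 = -4 + 2 b$)
$f{\left(V \right)} = -3 - 48 V^{2}$ ($f{\left(V \right)} = -3 + \left(-6\right) 8 V^{2} = -3 - 48 V^{2}$)
$K{\left(D \right)} = \frac{-75 + D}{-4 + 3 D}$ ($K{\left(D \right)} = \frac{D - 75}{D + \left(-4 + 2 D\right)} = \frac{-75 + D}{-4 + 3 D}$)
$K{\left(s \right)} + f{\left(158 \right)} = \frac{-75 + 27}{-4 + 3 \cdot 27} - \left(3 + 48 \cdot 158^{2}\right) = \frac{1}{-4 + 81} \left(-48\right) - 1198275 = \frac{1}{77} \left(-48\right) - 1198275 = - \frac{48}{77} - 1198275 = - \frac{92267223}{77}$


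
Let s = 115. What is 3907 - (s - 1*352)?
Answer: 4144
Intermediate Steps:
3907 - (s - 1*352) = 3907 - (115 - 1*352) = 3907 - (115 - 352) = 3907 - 1*(-237) = 3907 + 237 = 4144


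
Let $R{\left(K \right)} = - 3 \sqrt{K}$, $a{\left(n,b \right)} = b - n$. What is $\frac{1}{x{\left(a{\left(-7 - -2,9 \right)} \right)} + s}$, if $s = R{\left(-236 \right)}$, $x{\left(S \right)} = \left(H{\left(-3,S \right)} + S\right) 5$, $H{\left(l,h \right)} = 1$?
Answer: $\frac{25}{2583} + \frac{2 i \sqrt{59}}{2583} \approx 0.0096787 + 0.0059475 i$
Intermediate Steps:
$x{\left(S \right)} = 5 + 5 S$ ($x{\left(S \right)} = \left(1 + S\right) 5 = 5 + 5 S$)
$s = - 6 i \sqrt{59}$ ($s = - 3 \sqrt{-236} = - 3 \cdot 2 i \sqrt{59} = - 6 i \sqrt{59} \approx - 46.087 i$)
$\frac{1}{x{\left(a{\left(-7 - -2,9 \right)} \right)} + s} = \frac{1}{\left(5 + 5 \left(9 - \left(-7 - -2\right)\right)\right) - 6 i \sqrt{59}} = \frac{1}{\left(5 + 5 \left(9 - \left(-7 + 2\right)\right)\right) - 6 i \sqrt{59}} = \frac{1}{\left(5 + 5 \left(9 - -5\right)\right) - 6 i \sqrt{59}} = \frac{1}{\left(5 + 5 \left(9 + 5\right)\right) - 6 i \sqrt{59}} = \frac{1}{\left(5 + 5 \cdot 14\right) - 6 i \sqrt{59}} = \frac{1}{\left(5 + 70\right) - 6 i \sqrt{59}} = \frac{1}{75 - 6 i \sqrt{59}}$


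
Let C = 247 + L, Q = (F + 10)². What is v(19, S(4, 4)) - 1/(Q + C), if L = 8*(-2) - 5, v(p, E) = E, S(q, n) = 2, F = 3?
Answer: 789/395 ≈ 1.9975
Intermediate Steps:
L = -21 (L = -16 - 5 = -21)
Q = 169 (Q = (3 + 10)² = 13² = 169)
C = 226 (C = 247 - 21 = 226)
v(19, S(4, 4)) - 1/(Q + C) = 2 - 1/(169 + 226) = 2 - 1/395 = 789/395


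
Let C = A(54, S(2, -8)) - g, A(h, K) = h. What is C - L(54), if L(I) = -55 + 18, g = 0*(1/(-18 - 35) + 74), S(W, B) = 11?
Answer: 91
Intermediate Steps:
g = 0 (g = 0*(1/(-53) + 74) = 0*(-1/53 + 74) = 0*(3921/53) = 0)
L(I) = -37
C = 54 (C = 54 - 1*0 = 54 + 0 = 54)
C - L(54) = 54 - 1*(-37) = 54 + 37 = 91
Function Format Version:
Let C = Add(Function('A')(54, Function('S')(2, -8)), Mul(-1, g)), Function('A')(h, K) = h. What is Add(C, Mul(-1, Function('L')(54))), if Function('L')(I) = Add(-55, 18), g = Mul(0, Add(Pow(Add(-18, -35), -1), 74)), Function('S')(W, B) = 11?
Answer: 91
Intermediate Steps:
g = 0 (g = Mul(0, Add(Pow(-53, -1), 74)) = Mul(0, Add(Rational(-1, 53), 74)) = Mul(0, Rational(3921, 53)) = 0)
Function('L')(I) = -37
C = 54 (C = Add(54, Mul(-1, 0)) = Add(54, 0) = 54)
Add(C, Mul(-1, Function('L')(54))) = Add(54, Mul(-1, -37)) = Add(54, 37) = 91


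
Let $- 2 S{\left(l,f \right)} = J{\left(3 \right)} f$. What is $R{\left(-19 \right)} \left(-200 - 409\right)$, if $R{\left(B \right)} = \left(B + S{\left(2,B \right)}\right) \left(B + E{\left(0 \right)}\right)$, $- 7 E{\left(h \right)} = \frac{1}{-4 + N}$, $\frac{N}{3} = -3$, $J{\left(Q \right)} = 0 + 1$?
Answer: $- \frac{1428192}{13} \approx -1.0986 \cdot 10^{5}$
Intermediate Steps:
$J{\left(Q \right)} = 1$
$N = -9$ ($N = 3 \left(-3\right) = -9$)
$E{\left(h \right)} = \frac{1}{91}$ ($E{\left(h \right)} = - \frac{1}{7 \left(-4 - 9\right)} = - \frac{1}{7 \left(-13\right)} = \left(- \frac{1}{7}\right) \left(- \frac{1}{13}\right) = \frac{1}{91}$)
$S{\left(l,f \right)} = - \frac{f}{2}$ ($S{\left(l,f \right)} = - \frac{1 f}{2} = - \frac{f}{2}$)
$R{\left(B \right)} = \frac{B \left(\frac{1}{91} + B\right)}{2}$ ($R{\left(B \right)} = \left(B - \frac{B}{2}\right) \left(B + \frac{1}{91}\right) = \frac{B}{2} \left(\frac{1}{91} + B\right) = \frac{B \left(\frac{1}{91} + B\right)}{2}$)
$R{\left(-19 \right)} \left(-200 - 409\right) = \frac{1}{182} \left(-19\right) \left(1 + 91 \left(-19\right)\right) \left(-200 - 409\right) = \frac{1}{182} \left(-19\right) \left(1 - 1729\right) \left(-609\right) = \frac{1}{182} \left(-19\right) \left(-1728\right) \left(-609\right) = \frac{16416}{91} \left(-609\right) = - \frac{1428192}{13}$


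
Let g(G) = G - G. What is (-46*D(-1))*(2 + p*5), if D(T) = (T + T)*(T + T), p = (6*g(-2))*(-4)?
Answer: -368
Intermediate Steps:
g(G) = 0
p = 0 (p = (6*0)*(-4) = 0*(-4) = 0)
D(T) = 4*T**2 (D(T) = (2*T)*(2*T) = 4*T**2)
(-46*D(-1))*(2 + p*5) = (-184*(-1)**2)*(2 + 0*5) = (-184)*(2 + 0) = -46*4*2 = -184*2 = -368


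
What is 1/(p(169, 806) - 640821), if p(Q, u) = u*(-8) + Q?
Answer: -1/647100 ≈ -1.5454e-6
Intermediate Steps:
p(Q, u) = Q - 8*u (p(Q, u) = -8*u + Q = Q - 8*u)
1/(p(169, 806) - 640821) = 1/((169 - 8*806) - 640821) = 1/((169 - 6448) - 640821) = 1/(-6279 - 640821) = 1/(-647100) = -1/647100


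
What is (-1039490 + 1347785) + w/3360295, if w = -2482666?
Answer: 1035959664359/3360295 ≈ 3.0829e+5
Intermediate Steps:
(-1039490 + 1347785) + w/3360295 = (-1039490 + 1347785) - 2482666/3360295 = 308295 - 2482666*1/3360295 = 308295 - 2482666/3360295 = 1035959664359/3360295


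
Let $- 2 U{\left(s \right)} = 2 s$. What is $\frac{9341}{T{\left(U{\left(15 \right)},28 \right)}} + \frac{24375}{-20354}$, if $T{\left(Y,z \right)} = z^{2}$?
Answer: $\frac{85508357}{7978768} \approx 10.717$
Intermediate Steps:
$U{\left(s \right)} = - s$ ($U{\left(s \right)} = - \frac{2 s}{2} = - s$)
$\frac{9341}{T{\left(U{\left(15 \right)},28 \right)}} + \frac{24375}{-20354} = \frac{9341}{28^{2}} + \frac{24375}{-20354} = \frac{9341}{784} + 24375 \left(- \frac{1}{20354}\right) = 9341 \cdot \frac{1}{784} - \frac{24375}{20354} = \frac{9341}{784} - \frac{24375}{20354} = \frac{85508357}{7978768}$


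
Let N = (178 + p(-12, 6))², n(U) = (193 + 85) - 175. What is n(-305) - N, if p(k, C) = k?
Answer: -27453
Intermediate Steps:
n(U) = 103 (n(U) = 278 - 175 = 103)
N = 27556 (N = (178 - 12)² = 166² = 27556)
n(-305) - N = 103 - 1*27556 = 103 - 27556 = -27453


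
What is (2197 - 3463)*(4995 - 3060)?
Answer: -2449710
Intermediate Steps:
(2197 - 3463)*(4995 - 3060) = -1266*1935 = -2449710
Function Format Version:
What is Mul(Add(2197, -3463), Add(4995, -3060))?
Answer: -2449710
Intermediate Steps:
Mul(Add(2197, -3463), Add(4995, -3060)) = Mul(-1266, 1935) = -2449710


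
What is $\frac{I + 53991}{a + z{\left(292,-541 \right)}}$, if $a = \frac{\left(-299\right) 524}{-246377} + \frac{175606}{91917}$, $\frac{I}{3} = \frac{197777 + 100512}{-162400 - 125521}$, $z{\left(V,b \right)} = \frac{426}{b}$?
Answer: $\frac{47610527153024837152809}{1551193307687223520} \approx 30693.0$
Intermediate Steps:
$I = - \frac{894867}{287921}$ ($I = 3 \frac{197777 + 100512}{-162400 - 125521} = 3 \frac{298289}{-287921} = 3 \cdot 298289 \left(- \frac{1}{287921}\right) = 3 \left(- \frac{298289}{287921}\right) = - \frac{894867}{287921} \approx -3.108$)
$a = \frac{57666467354}{22646234709}$ ($a = \left(-156676\right) \left(- \frac{1}{246377}\right) + 175606 \cdot \frac{1}{91917} = \frac{156676}{246377} + \frac{175606}{91917} = \frac{57666467354}{22646234709} \approx 2.5464$)
$\frac{I + 53991}{a + z{\left(292,-541 \right)}} = \frac{- \frac{894867}{287921} + 53991}{\frac{57666467354}{22646234709} + \frac{426}{-541}} = \frac{15544247844}{287921 \left(\frac{57666467354}{22646234709} + 426 \left(- \frac{1}{541}\right)\right)} = \frac{15544247844}{287921 \left(\frac{57666467354}{22646234709} - \frac{426}{541}\right)} = \frac{15544247844}{287921 \cdot \frac{21550262852480}{12251612977569}} = \frac{15544247844}{287921} \cdot \frac{12251612977569}{21550262852480} = \frac{47610527153024837152809}{1551193307687223520}$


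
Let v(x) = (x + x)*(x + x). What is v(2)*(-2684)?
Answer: -42944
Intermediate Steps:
v(x) = 4*x² (v(x) = (2*x)*(2*x) = 4*x²)
v(2)*(-2684) = (4*2²)*(-2684) = (4*4)*(-2684) = 16*(-2684) = -42944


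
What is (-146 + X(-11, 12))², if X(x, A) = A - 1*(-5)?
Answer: 16641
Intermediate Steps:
X(x, A) = 5 + A (X(x, A) = A + 5 = 5 + A)
(-146 + X(-11, 12))² = (-146 + (5 + 12))² = (-146 + 17)² = (-129)² = 16641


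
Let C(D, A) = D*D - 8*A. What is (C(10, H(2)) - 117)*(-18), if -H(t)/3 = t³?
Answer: -3150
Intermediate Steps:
H(t) = -3*t³
C(D, A) = D² - 8*A
(C(10, H(2)) - 117)*(-18) = ((10² - (-24)*2³) - 117)*(-18) = ((100 - (-24)*8) - 117)*(-18) = ((100 - 8*(-24)) - 117)*(-18) = ((100 + 192) - 117)*(-18) = (292 - 117)*(-18) = 175*(-18) = -3150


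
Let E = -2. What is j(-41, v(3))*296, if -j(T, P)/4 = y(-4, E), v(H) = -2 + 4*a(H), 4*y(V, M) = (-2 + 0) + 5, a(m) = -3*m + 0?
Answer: -888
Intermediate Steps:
a(m) = -3*m
y(V, M) = ¾ (y(V, M) = ((-2 + 0) + 5)/4 = (-2 + 5)/4 = (¼)*3 = ¾)
v(H) = -2 - 12*H (v(H) = -2 + 4*(-3*H) = -2 - 12*H)
j(T, P) = -3 (j(T, P) = -4*¾ = -3)
j(-41, v(3))*296 = -3*296 = -888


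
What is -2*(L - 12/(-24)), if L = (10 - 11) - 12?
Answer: 25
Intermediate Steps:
L = -13 (L = -1 - 12 = -13)
-2*(L - 12/(-24)) = -2*(-13 - 12/(-24)) = -2*(-13 - 12*(-1/24)) = -2*(-13 + ½) = -2*(-25/2) = 25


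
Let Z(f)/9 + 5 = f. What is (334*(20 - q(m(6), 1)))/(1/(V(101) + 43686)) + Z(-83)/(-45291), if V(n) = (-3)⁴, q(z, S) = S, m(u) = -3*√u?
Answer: 4193122032318/15097 ≈ 2.7775e+8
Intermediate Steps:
V(n) = 81
Z(f) = -45 + 9*f
(334*(20 - q(m(6), 1)))/(1/(V(101) + 43686)) + Z(-83)/(-45291) = (334*(20 - 1*1))/(1/(81 + 43686)) + (-45 + 9*(-83))/(-45291) = (334*(20 - 1))/(1/43767) + (-45 - 747)*(-1/45291) = (334*19)/(1/43767) - 792*(-1/45291) = 6346*43767 + 264/15097 = 277745382 + 264/15097 = 4193122032318/15097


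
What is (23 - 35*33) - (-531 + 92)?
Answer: -693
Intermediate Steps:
(23 - 35*33) - (-531 + 92) = (23 - 1155) - 1*(-439) = -1132 + 439 = -693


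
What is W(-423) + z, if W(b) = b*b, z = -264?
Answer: 178665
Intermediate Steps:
W(b) = b**2
W(-423) + z = (-423)**2 - 264 = 178929 - 264 = 178665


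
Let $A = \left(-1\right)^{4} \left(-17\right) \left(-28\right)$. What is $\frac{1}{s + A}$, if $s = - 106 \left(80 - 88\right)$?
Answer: $\frac{1}{1324} \approx 0.00075529$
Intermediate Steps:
$A = 476$ ($A = 1 \left(-17\right) \left(-28\right) = \left(-17\right) \left(-28\right) = 476$)
$s = 848$ ($s = \left(-106\right) \left(-8\right) = 848$)
$\frac{1}{s + A} = \frac{1}{848 + 476} = \frac{1}{1324}$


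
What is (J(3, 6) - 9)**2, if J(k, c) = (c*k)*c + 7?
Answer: 11236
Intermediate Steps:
J(k, c) = 7 + k*c**2 (J(k, c) = k*c**2 + 7 = 7 + k*c**2)
(J(3, 6) - 9)**2 = ((7 + 3*6**2) - 9)**2 = ((7 + 3*36) - 9)**2 = ((7 + 108) - 9)**2 = (115 - 9)**2 = 106**2 = 11236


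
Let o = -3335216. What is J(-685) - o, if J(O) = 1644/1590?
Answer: 883832514/265 ≈ 3.3352e+6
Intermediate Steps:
J(O) = 274/265 (J(O) = 1644*(1/1590) = 274/265)
J(-685) - o = 274/265 - 1*(-3335216) = 274/265 + 3335216 = 883832514/265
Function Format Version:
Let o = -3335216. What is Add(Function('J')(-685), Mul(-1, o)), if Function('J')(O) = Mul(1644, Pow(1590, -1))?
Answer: Rational(883832514, 265) ≈ 3.3352e+6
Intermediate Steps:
Function('J')(O) = Rational(274, 265) (Function('J')(O) = Mul(1644, Rational(1, 1590)) = Rational(274, 265))
Add(Function('J')(-685), Mul(-1, o)) = Add(Rational(274, 265), Mul(-1, -3335216)) = Add(Rational(274, 265), 3335216) = Rational(883832514, 265)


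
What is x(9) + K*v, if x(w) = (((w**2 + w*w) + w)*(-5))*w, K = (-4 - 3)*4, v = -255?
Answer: -555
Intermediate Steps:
K = -28 (K = -7*4 = -28)
x(w) = w*(-10*w**2 - 5*w) (x(w) = (((w**2 + w**2) + w)*(-5))*w = ((2*w**2 + w)*(-5))*w = ((w + 2*w**2)*(-5))*w = (-10*w**2 - 5*w)*w = w*(-10*w**2 - 5*w))
x(9) + K*v = 9**2*(-5 - 10*9) - 28*(-255) = 81*(-5 - 90) + 7140 = 81*(-95) + 7140 = -7695 + 7140 = -555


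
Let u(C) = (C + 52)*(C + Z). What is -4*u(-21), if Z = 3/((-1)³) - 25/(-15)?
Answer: 8308/3 ≈ 2769.3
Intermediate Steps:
Z = -4/3 (Z = 3/(-1) - 25*(-1/15) = 3*(-1) + 5/3 = -3 + 5/3 = -4/3 ≈ -1.3333)
u(C) = (52 + C)*(-4/3 + C) (u(C) = (C + 52)*(C - 4/3) = (52 + C)*(-4/3 + C))
-4*u(-21) = -4*(-208/3 + (-21)² + (152/3)*(-21)) = -4*(-208/3 + 441 - 1064) = -4*(-2077/3) = 8308/3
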